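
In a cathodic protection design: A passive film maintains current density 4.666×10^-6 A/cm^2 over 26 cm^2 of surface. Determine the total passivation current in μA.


I = i_pass * A, then convert A → μA (×10^6)
I = 4.666×10^-6 * 26 * 10^6 = 121.32 μA

121.32 μA


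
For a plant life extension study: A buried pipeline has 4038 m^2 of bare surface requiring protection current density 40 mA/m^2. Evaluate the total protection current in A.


I = area * current density, then convert mA → A (÷1000)
I = 4038 * 40 / 1000 = 161.52 A

161.52 A


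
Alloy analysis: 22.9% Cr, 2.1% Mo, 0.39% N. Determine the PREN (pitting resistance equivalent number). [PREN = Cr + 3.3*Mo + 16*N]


Apply the PREN formula: PREN = Cr + 3.3*Mo + 16*N
PREN = 22.9 + 3.3*2.1 + 16*0.39
PREN = 22.9 + 6.93 + 6.24 = 36.07

36.07


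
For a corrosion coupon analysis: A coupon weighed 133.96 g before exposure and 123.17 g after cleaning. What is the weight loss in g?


Weight loss = initial − final
WL = 133.96 − 123.17 = 10.79 g

10.79 g


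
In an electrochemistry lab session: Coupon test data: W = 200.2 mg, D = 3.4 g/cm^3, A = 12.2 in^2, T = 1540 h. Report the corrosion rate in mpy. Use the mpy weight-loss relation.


Apply the mpy weight-loss relation: CR = 534 * W / (D * A * T)
Numerator: 534 * 200.2 = 106906.8
Denominator: 3.4 * 12.2 * 1540 = 63879.2
CR = 106906.8 / 63879.2 = 1.674 mpy

1.674 mpy


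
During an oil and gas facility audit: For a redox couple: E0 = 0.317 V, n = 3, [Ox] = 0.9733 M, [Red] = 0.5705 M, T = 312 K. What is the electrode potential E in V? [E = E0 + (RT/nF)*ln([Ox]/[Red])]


Apply the Nernst equation: E = E0 + (RT/nF)*ln([Ox]/[Red])
Step 1: RT/nF = 8.314*312/(3*96485) = 0.00896156 V
Step 2: [Ox]/[Red] = 0.9733/0.5705 = 1.706047
Step 3: ln(1.706047) = 0.534179
Step 4: correction = 0.00896156 * 0.534179 = 0.0048 V
E = 0.317 + 0.0048 = 0.3218 V

0.3218 V


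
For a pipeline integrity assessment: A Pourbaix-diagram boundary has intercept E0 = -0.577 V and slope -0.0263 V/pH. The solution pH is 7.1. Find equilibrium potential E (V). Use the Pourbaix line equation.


Apply the Pourbaix line equation: E = E0 + slope*pH
E = -0.577 + (-0.0263)*7.1 = -0.577 + (-0.18673) = -0.76373 V
Rounded to 3 decimal places: E = -0.764 V

-0.764 V


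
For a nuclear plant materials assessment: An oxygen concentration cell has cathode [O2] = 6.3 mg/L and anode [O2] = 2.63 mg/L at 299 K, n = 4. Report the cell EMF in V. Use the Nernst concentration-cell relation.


Apply the Nernst concentration-cell relation: E = (RT/nF)*ln(C_cathode/C_anode)
RT/nF = 8.314*299/(4*96485) = 0.00644112 V
ln(6.3/2.63) = 0.87357
E = 0.00644112 * 0.87357 = 0.00563 V

0.00563 V


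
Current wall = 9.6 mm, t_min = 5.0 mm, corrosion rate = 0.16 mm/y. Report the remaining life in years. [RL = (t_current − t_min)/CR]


Apply the remaining-life relation: RL = (t_current − t_min) / CR
RL = (9.6 − 5.0) / 0.16 = 4.6 / 0.16 = 28.8 years

28.8 years


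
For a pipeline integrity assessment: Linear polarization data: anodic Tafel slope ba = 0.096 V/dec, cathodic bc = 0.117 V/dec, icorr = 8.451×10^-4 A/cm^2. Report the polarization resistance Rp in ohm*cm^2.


Apply the Stern-Geary equation: Rp = ba*bc / (2.303*icorr*(ba+bc))
ba*bc = 0.096*0.117 = 0.011232
ba+bc = 0.213; 2.303*icorr*(ba+bc) = 2.303*8.451×10^-4*0.213 = 4.1455451×10^-4
Rp = 0.011232 / 4.1455451×10^-4 = 27.1 ohm*cm^2

27.1 ohm*cm^2


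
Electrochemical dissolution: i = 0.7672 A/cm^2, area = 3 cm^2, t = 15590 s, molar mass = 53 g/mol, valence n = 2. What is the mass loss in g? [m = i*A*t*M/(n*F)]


Apply Faraday's law: m = i*A*t*M / (n*F)
Total charge passed Q = i*A*t = 0.7672*3*15590 = 35881.944 C
m = Q*M/(n*F) = 35881.944*53/(2*96485) = 9.855 g

9.855 g


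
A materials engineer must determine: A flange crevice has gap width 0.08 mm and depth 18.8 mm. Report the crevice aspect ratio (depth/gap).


Aspect ratio = depth / gap
Ratio = 18.8 / 0.08 = 235.0

235.0


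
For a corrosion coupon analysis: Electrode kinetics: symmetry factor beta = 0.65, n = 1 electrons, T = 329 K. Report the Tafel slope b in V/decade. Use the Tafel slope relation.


Apply the Tafel slope relation: b = 2.303*R*T/(beta*n*F)
Numerator: 2.303 * 8.314 * 329 = 6299.41
Denominator: 0.65 * 1 * 96485 = 62715.25
b = 6299.41 / 62715.25 = 0.1004 V/decade

0.1004 V/decade


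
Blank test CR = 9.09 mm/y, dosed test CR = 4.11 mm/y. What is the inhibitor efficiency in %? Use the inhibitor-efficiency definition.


Apply the inhibitor-efficiency definition: IE = (CR_blank − CR_inh)/CR_blank × 100
IE = (9.09 − 4.11) / 9.09 × 100
IE = 4.98 / 9.09 × 100 = 54.8 %

54.8 %


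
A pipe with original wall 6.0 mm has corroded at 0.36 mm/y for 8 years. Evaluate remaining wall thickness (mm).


Remaining wall = original − CR × time
t = 6.0 − 0.36*8 = 6.0 − 2.88 = 3.12 mm

3.12 mm


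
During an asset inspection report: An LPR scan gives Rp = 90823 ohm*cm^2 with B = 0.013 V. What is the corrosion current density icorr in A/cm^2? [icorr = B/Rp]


Apply the Stern-Geary relation: icorr = B / Rp
icorr = 0.013 / 90823 = 1.431×10^-7 A/cm^2

1.431×10^-7 A/cm^2


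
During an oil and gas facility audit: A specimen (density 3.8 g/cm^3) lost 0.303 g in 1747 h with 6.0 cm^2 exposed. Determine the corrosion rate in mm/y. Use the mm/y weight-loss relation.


Apply the mm/y weight-loss relation: CR = 87600 * W / (D * A * T)
Numerator: 87600 * 0.303 = 26542.8
Denominator: 3.8 * 6.0 * 1747 = 39831.6
CR = 26542.8 / 39831.6 = 0.66638 mm/y

0.66638 mm/y


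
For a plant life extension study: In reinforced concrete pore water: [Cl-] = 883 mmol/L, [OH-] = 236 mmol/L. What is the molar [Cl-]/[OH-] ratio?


Threshold parameter = [Cl-] / [OH-] (molar basis; both in mmol/L, so units cancel)
Ratio = 883 / 236 = 3.74

3.74


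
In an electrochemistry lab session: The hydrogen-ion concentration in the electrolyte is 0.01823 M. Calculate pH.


pH = −log10[H+]
pH = −log10(0.01823) = 1.74

1.74


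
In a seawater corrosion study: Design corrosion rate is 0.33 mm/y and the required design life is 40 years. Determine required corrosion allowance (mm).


Corrosion allowance = CR × design life
CA = 0.33 * 40 = 13.2 mm

13.2 mm


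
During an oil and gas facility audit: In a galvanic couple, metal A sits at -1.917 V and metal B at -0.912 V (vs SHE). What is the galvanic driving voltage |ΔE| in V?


Driving voltage is the absolute potential difference.
|ΔE| = |-1.917 − (-0.912)| = 1.005 V

1.005 V


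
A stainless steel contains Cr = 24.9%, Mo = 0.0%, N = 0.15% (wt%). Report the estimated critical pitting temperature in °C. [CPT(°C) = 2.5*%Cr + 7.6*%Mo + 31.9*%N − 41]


Apply the ASTM G48 empirical CPT estimate: CPT(°C) = 2.5*%Cr + 7.6*%Mo + 31.9*%N − 41
2.5*24.9 = 62.25; 7.6*0.0 = 0; 31.9*0.15 = 4.785
CPT = 62.25 + 0 + 4.785 − 41 = 26.035 °C
Rounded to 0.1 °C: CPT ≈ 26.0 °C

26.0 °C


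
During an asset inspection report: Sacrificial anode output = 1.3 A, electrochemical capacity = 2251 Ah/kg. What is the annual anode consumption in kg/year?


Annual consumption = current * hours per year / capacity
Rate = 1.3 * 8760 / 2251 = 5.1 kg/year

5.1 kg/year


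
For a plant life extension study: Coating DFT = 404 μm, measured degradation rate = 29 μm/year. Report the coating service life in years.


Service life = thickness / degradation rate
Life = 404 / 29 = 13.9 years

13.9 years


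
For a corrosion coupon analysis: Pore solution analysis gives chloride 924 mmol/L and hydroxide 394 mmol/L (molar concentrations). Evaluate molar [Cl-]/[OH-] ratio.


Threshold parameter = [Cl-] / [OH-] (molar basis; both in mmol/L, so units cancel)
Ratio = 924 / 394 = 2.35

2.35


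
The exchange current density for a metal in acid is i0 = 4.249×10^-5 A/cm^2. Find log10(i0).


i0 = 4.249×10^-5 A/cm^2
log10(i0) = -4.372

-4.372


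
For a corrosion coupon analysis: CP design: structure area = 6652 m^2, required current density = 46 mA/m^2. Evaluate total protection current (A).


I = area * current density, then convert mA → A (÷1000)
I = 6652 * 46 / 1000 = 305.99 A

305.99 A


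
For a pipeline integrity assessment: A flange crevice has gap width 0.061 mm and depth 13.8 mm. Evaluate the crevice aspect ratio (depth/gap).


Aspect ratio = depth / gap
Ratio = 13.8 / 0.061 = 226.2

226.2


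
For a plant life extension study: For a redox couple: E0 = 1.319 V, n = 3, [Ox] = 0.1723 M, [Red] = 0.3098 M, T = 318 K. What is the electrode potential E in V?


Apply the Nernst equation: E = E0 + (RT/nF)*ln([Ox]/[Red])
Step 1: RT/nF = 8.314*318/(3*96485) = 0.0091339 V
Step 2: [Ox]/[Red] = 0.1723/0.3098 = 0.556165
Step 3: ln(0.556165) = -0.58669
Step 4: correction = 0.0091339 * -0.58669 = -0.005 V
E = 1.319 + -0.005 = 1.314 V

1.314 V


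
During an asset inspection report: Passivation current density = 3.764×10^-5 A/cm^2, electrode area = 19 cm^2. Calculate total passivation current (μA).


I = i_pass * A, then convert A → μA (×10^6)
I = 3.764×10^-5 * 19 * 10^6 = 715.16 μA

715.16 μA


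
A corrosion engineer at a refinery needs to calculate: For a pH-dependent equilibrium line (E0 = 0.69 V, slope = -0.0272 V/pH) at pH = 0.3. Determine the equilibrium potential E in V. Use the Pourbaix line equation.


Apply the Pourbaix line equation: E = E0 + slope*pH
E = 0.69 + (-0.0272)*0.3 = 0.69 + (-0.00816) = 0.68184 V
Rounded to 3 decimal places: E = 0.682 V

0.682 V


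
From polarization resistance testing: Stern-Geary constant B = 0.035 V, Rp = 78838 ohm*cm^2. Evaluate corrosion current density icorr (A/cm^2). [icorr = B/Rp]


Apply the Stern-Geary relation: icorr = B / Rp
icorr = 0.035 / 78838 = 4.439×10^-7 A/cm^2

4.439×10^-7 A/cm^2


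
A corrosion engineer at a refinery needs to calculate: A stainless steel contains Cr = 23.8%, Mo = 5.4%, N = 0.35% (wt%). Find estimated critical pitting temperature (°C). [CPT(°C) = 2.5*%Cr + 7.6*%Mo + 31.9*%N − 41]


Apply the ASTM G48 empirical CPT estimate: CPT(°C) = 2.5*%Cr + 7.6*%Mo + 31.9*%N − 41
2.5*23.8 = 59.5; 7.6*5.4 = 41.04; 31.9*0.35 = 11.165
CPT = 59.5 + 41.04 + 11.165 − 41 = 70.705 °C
Rounded to 0.1 °C: CPT ≈ 70.7 °C

70.7 °C


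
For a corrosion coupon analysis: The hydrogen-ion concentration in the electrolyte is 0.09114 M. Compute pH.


pH = −log10[H+]
pH = −log10(0.09114) = 1.04

1.04


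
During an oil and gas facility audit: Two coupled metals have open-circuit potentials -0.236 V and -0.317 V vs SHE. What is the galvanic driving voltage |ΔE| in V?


Driving voltage is the absolute potential difference.
|ΔE| = |-0.236 − (-0.317)| = 0.081 V

0.081 V


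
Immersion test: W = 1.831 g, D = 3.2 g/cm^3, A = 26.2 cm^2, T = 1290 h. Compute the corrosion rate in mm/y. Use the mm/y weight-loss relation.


Apply the mm/y weight-loss relation: CR = 87600 * W / (D * A * T)
Numerator: 87600 * 1.831 = 160395.6
Denominator: 3.2 * 26.2 * 1290 = 108153.6
CR = 160395.6 / 108153.6 = 1.483 mm/y

1.483 mm/y


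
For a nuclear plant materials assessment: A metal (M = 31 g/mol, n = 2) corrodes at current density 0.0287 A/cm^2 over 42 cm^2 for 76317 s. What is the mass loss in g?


Apply Faraday's law: m = i*A*t*M / (n*F)
Total charge passed Q = i*A*t = 0.0287*42*76317 = 91992.5118 C
m = Q*M/(n*F) = 91992.5118*31/(2*96485) = 14.7783 g

14.7783 g


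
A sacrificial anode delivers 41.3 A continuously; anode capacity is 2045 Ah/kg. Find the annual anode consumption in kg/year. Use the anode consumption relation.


Annual consumption = current * hours per year / capacity
Rate = 41.3 * 8760 / 2045 = 176.9 kg/year

176.9 kg/year


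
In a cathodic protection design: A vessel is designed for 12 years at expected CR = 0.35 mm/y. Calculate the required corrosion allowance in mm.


Corrosion allowance = CR × design life
CA = 0.35 * 12 = 4.2 mm

4.2 mm


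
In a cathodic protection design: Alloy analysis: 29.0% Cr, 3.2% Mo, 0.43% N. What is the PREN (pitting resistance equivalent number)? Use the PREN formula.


Apply the PREN formula: PREN = Cr + 3.3*Mo + 16*N
PREN = 29.0 + 3.3*3.2 + 16*0.43
PREN = 29.0 + 10.56 + 6.88 = 46.44

46.44


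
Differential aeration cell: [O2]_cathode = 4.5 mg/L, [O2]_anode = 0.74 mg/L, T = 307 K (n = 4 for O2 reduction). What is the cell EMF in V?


Apply the Nernst concentration-cell relation: E = (RT/nF)*ln(C_cathode/C_anode)
RT/nF = 8.314*307/(4*96485) = 0.00661346 V
ln(4.5/0.74) = 1.80518
E = 0.00661346 * 1.80518 = 0.01194 V

0.01194 V


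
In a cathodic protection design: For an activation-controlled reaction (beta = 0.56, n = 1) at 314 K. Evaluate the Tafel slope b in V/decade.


Apply the Tafel slope relation: b = 2.303*R*T/(beta*n*F)
Numerator: 2.303 * 8.314 * 314 = 6012.2
Denominator: 0.56 * 1 * 96485 = 54031.6
b = 6012.2 / 54031.6 = 0.1113 V/decade

0.1113 V/decade


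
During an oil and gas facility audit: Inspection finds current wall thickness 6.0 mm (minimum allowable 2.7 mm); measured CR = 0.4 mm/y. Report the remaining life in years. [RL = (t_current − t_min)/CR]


Apply the remaining-life relation: RL = (t_current − t_min) / CR
RL = (6.0 − 2.7) / 0.4 = 3.3 / 0.4 = 8.3 years

8.3 years


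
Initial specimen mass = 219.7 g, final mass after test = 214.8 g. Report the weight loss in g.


Weight loss = initial − final
WL = 219.7 − 214.8 = 4.9 g

4.9 g


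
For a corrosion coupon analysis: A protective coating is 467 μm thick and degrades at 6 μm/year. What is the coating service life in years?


Service life = thickness / degradation rate
Life = 467 / 6 = 77.8 years

77.8 years


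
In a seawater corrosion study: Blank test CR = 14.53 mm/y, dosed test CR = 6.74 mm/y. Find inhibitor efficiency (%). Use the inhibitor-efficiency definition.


Apply the inhibitor-efficiency definition: IE = (CR_blank − CR_inh)/CR_blank × 100
IE = (14.53 − 6.74) / 14.53 × 100
IE = 7.79 / 14.53 × 100 = 53.6 %

53.6 %


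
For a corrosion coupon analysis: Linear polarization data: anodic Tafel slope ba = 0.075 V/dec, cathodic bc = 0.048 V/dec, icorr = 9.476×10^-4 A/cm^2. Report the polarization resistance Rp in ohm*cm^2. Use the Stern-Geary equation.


Apply the Stern-Geary equation: Rp = ba*bc / (2.303*icorr*(ba+bc))
ba*bc = 0.075*0.048 = 0.0036
ba+bc = 0.123; 2.303*icorr*(ba+bc) = 2.303*9.476×10^-4*0.123 = 2.684257×10^-4
Rp = 0.0036 / 2.684257×10^-4 = 13.41 ohm*cm^2

13.41 ohm*cm^2


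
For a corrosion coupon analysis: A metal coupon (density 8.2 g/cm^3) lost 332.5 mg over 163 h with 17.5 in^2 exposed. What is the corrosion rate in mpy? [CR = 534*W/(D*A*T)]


Apply the mpy weight-loss relation: CR = 534 * W / (D * A * T)
Numerator: 534 * 332.5 = 177555.0
Denominator: 8.2 * 17.5 * 163 = 23390.5
CR = 177555.0 / 23390.5 = 7.5909 mpy

7.5909 mpy


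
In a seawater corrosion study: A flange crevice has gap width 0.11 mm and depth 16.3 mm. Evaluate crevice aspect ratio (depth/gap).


Aspect ratio = depth / gap
Ratio = 16.3 / 0.11 = 148.2

148.2


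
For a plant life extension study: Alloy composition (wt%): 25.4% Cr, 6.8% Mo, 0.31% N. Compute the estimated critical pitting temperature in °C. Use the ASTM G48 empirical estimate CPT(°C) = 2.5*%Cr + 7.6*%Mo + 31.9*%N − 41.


Apply the ASTM G48 empirical CPT estimate: CPT(°C) = 2.5*%Cr + 7.6*%Mo + 31.9*%N − 41
2.5*25.4 = 63.5; 7.6*6.8 = 51.68; 31.9*0.31 = 9.889
CPT = 63.5 + 51.68 + 9.889 − 41 = 84.069 °C
Rounded to 0.1 °C: CPT ≈ 84.1 °C

84.1 °C


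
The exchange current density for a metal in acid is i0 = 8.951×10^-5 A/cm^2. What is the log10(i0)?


i0 = 8.951×10^-5 A/cm^2
log10(i0) = -4.048

-4.048


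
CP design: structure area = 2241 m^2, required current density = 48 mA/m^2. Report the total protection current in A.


I = area * current density, then convert mA → A (÷1000)
I = 2241 * 48 / 1000 = 107.57 A

107.57 A


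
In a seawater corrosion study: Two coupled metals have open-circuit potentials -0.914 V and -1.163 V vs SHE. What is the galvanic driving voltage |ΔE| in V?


Driving voltage is the absolute potential difference.
|ΔE| = |-0.914 − (-1.163)| = 0.249 V

0.249 V


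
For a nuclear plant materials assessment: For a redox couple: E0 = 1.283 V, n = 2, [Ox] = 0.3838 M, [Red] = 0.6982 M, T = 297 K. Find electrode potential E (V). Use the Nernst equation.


Apply the Nernst equation: E = E0 + (RT/nF)*ln([Ox]/[Red])
Step 1: RT/nF = 8.314*297/(2*96485) = 0.01279607 V
Step 2: [Ox]/[Red] = 0.3838/0.6982 = 0.549699
Step 3: ln(0.549699) = -0.598384
Step 4: correction = 0.01279607 * -0.598384 = -0.008 V
E = 1.283 + -0.008 = 1.275 V

1.275 V


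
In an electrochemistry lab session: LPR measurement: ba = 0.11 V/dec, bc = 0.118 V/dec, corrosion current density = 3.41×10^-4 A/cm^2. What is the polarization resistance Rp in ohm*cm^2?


Apply the Stern-Geary equation: Rp = ba*bc / (2.303*icorr*(ba+bc))
ba*bc = 0.11*0.118 = 0.01298
ba+bc = 0.228; 2.303*icorr*(ba+bc) = 2.303*3.41×10^-4*0.228 = 1.7905364×10^-4
Rp = 0.01298 / 1.7905364×10^-4 = 72.49 ohm*cm^2

72.49 ohm*cm^2


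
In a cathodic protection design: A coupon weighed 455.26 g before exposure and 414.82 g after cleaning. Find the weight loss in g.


Weight loss = initial − final
WL = 455.26 − 414.82 = 40.44 g

40.44 g


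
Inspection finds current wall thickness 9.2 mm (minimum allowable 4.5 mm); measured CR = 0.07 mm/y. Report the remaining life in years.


Apply the remaining-life relation: RL = (t_current − t_min) / CR
RL = (9.2 − 4.5) / 0.07 = 4.7 / 0.07 = 67.1 years

67.1 years


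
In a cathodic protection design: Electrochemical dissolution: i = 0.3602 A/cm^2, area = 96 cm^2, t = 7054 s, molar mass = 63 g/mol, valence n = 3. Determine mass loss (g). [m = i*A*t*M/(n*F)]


Apply Faraday's law: m = i*A*t*M / (n*F)
Total charge passed Q = i*A*t = 0.3602*96*7054 = 243921.6768 C
m = Q*M/(n*F) = 243921.6768*63/(3*96485) = 53.09 g

53.09 g


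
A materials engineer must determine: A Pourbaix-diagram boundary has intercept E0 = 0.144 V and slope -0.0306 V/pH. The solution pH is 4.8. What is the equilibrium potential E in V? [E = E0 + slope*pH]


Apply the Pourbaix line equation: E = E0 + slope*pH
E = 0.144 + (-0.0306)*4.8 = 0.144 + (-0.14688) = -0.00288 V
Rounded to 3 decimal places: E = -0.003 V

-0.003 V


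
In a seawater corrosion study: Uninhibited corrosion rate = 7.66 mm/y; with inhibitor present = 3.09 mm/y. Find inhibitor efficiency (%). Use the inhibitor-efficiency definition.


Apply the inhibitor-efficiency definition: IE = (CR_blank − CR_inh)/CR_blank × 100
IE = (7.66 − 3.09) / 7.66 × 100
IE = 4.57 / 7.66 × 100 = 59.7 %

59.7 %


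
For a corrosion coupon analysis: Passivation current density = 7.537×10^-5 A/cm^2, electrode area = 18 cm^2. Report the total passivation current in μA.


I = i_pass * A, then convert A → μA (×10^6)
I = 7.537×10^-5 * 18 * 10^6 = 1356.66 μA

1356.66 μA


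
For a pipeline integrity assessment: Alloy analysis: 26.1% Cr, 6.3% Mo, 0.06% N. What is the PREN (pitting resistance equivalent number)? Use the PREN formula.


Apply the PREN formula: PREN = Cr + 3.3*Mo + 16*N
PREN = 26.1 + 3.3*6.3 + 16*0.06
PREN = 26.1 + 20.79 + 0.96 = 47.85

47.85


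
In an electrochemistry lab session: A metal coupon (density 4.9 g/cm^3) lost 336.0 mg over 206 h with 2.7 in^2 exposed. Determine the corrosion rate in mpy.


Apply the mpy weight-loss relation: CR = 534 * W / (D * A * T)
Numerator: 534 * 336.0 = 179424.0
Denominator: 4.9 * 2.7 * 206 = 2725.38
CR = 179424.0 / 2725.38 = 65.8345 mpy

65.8345 mpy


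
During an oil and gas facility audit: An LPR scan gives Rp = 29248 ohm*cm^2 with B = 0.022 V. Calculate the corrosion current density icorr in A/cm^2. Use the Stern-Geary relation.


Apply the Stern-Geary relation: icorr = B / Rp
icorr = 0.022 / 29248 = 7.522×10^-7 A/cm^2

7.522×10^-7 A/cm^2


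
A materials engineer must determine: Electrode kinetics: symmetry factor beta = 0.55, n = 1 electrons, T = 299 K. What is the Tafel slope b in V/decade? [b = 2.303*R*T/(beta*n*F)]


Apply the Tafel slope relation: b = 2.303*R*T/(beta*n*F)
Numerator: 2.303 * 8.314 * 299 = 5725.0
Denominator: 0.55 * 1 * 96485 = 53066.75
b = 5725.0 / 53066.75 = 0.108 V/decade

0.108 V/decade


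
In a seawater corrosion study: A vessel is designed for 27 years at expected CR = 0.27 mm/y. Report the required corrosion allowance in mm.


Corrosion allowance = CR × design life
CA = 0.27 * 27 = 7.29 mm

7.29 mm


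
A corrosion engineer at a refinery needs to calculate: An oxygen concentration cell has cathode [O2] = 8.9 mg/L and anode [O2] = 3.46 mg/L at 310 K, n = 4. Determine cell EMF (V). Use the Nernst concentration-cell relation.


Apply the Nernst concentration-cell relation: E = (RT/nF)*ln(C_cathode/C_anode)
RT/nF = 8.314*310/(4*96485) = 0.00667808 V
ln(8.9/3.46) = 0.94478
E = 0.00667808 * 0.94478 = 0.00631 V

0.00631 V


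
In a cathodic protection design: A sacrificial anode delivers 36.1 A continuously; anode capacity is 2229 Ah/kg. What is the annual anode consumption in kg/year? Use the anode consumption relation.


Annual consumption = current * hours per year / capacity
Rate = 36.1 * 8760 / 2229 = 141.9 kg/year

141.9 kg/year


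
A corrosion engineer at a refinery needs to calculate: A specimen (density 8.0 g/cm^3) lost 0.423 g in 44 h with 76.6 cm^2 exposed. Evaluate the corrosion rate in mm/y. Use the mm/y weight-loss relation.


Apply the mm/y weight-loss relation: CR = 87600 * W / (D * A * T)
Numerator: 87600 * 0.423 = 37054.8
Denominator: 8.0 * 76.6 * 44 = 26963.2
CR = 37054.8 / 26963.2 = 1.374273 mm/y

1.374273 mm/y


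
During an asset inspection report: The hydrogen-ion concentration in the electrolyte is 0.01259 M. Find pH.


pH = −log10[H+]
pH = −log10(0.01259) = 1.9

1.9


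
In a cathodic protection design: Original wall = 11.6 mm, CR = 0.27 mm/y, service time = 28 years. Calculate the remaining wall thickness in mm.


Remaining wall = original − CR × time
t = 11.6 − 0.27*28 = 11.6 − 7.56 = 4.04 mm

4.04 mm


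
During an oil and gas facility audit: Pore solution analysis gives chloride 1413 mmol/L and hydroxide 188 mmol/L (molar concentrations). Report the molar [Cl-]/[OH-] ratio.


Threshold parameter = [Cl-] / [OH-] (molar basis; both in mmol/L, so units cancel)
Ratio = 1413 / 188 = 7.52

7.52


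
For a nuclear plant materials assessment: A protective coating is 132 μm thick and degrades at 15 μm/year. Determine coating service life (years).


Service life = thickness / degradation rate
Life = 132 / 15 = 8.8 years

8.8 years


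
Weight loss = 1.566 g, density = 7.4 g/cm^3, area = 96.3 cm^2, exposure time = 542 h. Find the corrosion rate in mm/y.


Apply the mm/y weight-loss relation: CR = 87600 * W / (D * A * T)
Numerator: 87600 * 1.566 = 137181.6
Denominator: 7.4 * 96.3 * 542 = 386240.04
CR = 137181.6 / 386240.04 = 0.35517 mm/y

0.35517 mm/y


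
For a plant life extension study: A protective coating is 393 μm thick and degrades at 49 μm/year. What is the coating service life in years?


Service life = thickness / degradation rate
Life = 393 / 49 = 8.0 years

8.0 years


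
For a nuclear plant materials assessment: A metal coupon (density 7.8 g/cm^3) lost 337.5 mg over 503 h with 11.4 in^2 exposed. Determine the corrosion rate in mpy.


Apply the mpy weight-loss relation: CR = 534 * W / (D * A * T)
Numerator: 534 * 337.5 = 180225.0
Denominator: 7.8 * 11.4 * 503 = 44726.76
CR = 180225.0 / 44726.76 = 4.029 mpy

4.029 mpy


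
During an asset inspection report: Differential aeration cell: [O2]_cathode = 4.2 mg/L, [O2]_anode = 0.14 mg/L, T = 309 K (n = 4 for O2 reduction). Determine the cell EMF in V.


Apply the Nernst concentration-cell relation: E = (RT/nF)*ln(C_cathode/C_anode)
RT/nF = 8.314*309/(4*96485) = 0.00665654 V
ln(4.2/0.14) = 3.4012
E = 0.00665654 * 3.4012 = 0.02264 V

0.02264 V


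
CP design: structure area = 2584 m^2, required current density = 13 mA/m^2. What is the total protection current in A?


I = area * current density, then convert mA → A (÷1000)
I = 2584 * 13 / 1000 = 33.59 A

33.59 A


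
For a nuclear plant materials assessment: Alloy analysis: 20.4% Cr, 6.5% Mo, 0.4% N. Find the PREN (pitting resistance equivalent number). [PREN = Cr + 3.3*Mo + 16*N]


Apply the PREN formula: PREN = Cr + 3.3*Mo + 16*N
PREN = 20.4 + 3.3*6.5 + 16*0.4
PREN = 20.4 + 21.45 + 6.4 = 48.25

48.25


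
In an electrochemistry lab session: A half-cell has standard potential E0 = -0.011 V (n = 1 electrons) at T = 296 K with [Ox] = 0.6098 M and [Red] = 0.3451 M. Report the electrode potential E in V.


Apply the Nernst equation: E = E0 + (RT/nF)*ln([Ox]/[Red])
Step 1: RT/nF = 8.314*296/(1*96485) = 0.02550598 V
Step 2: [Ox]/[Red] = 0.6098/0.3451 = 1.767024
Step 3: ln(1.767024) = 0.569297
Step 4: correction = 0.02550598 * 0.569297 = 0.015 V
E = -0.011 + 0.015 = 0.004 V

0.004 V


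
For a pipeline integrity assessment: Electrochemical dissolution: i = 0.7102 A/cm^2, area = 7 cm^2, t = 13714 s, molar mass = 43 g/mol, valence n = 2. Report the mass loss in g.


Apply Faraday's law: m = i*A*t*M / (n*F)
Total charge passed Q = i*A*t = 0.7102*7*13714 = 68177.7796 C
m = Q*M/(n*F) = 68177.7796*43/(2*96485) = 15.19223 g

15.19223 g


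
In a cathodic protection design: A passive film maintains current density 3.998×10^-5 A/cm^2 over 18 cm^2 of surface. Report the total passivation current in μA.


I = i_pass * A, then convert A → μA (×10^6)
I = 3.998×10^-5 * 18 * 10^6 = 719.64 μA

719.64 μA


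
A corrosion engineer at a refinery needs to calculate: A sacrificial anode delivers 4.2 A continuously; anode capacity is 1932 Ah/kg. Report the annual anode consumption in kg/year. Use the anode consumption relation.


Annual consumption = current * hours per year / capacity
Rate = 4.2 * 8760 / 1932 = 19.0 kg/year

19.0 kg/year


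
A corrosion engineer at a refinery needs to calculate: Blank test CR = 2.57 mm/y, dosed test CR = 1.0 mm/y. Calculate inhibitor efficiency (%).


Apply the inhibitor-efficiency definition: IE = (CR_blank − CR_inh)/CR_blank × 100
IE = (2.57 − 1.0) / 2.57 × 100
IE = 1.57 / 2.57 × 100 = 61.1 %

61.1 %


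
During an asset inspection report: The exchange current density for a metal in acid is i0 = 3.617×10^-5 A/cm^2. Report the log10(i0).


i0 = 3.617×10^-5 A/cm^2
log10(i0) = -4.442

-4.442


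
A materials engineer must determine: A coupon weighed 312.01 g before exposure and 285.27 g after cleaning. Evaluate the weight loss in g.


Weight loss = initial − final
WL = 312.01 − 285.27 = 26.74 g

26.74 g


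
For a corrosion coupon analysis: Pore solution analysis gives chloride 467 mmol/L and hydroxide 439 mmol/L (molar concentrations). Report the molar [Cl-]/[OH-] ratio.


Threshold parameter = [Cl-] / [OH-] (molar basis; both in mmol/L, so units cancel)
Ratio = 467 / 439 = 1.06

1.06


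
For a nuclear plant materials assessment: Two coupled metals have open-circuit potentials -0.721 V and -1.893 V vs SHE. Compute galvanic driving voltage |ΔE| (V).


Driving voltage is the absolute potential difference.
|ΔE| = |-0.721 − (-1.893)| = 1.172 V

1.172 V


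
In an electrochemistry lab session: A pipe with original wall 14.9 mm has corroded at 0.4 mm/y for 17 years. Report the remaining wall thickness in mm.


Remaining wall = original − CR × time
t = 14.9 − 0.4*17 = 14.9 − 6.8 = 8.1 mm

8.1 mm


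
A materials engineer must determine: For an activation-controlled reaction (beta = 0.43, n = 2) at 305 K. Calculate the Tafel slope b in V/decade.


Apply the Tafel slope relation: b = 2.303*R*T/(beta*n*F)
Numerator: 2.303 * 8.314 * 305 = 5839.88
Denominator: 0.43 * 2 * 96485 = 82977.1
b = 5839.88 / 82977.1 = 0.0704 V/decade

0.0704 V/decade


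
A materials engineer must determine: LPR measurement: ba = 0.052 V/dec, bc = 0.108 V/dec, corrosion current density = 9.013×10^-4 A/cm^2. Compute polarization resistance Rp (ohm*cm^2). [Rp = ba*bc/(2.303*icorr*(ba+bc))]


Apply the Stern-Geary equation: Rp = ba*bc / (2.303*icorr*(ba+bc))
ba*bc = 0.052*0.108 = 0.005616
ba+bc = 0.16; 2.303*icorr*(ba+bc) = 2.303*9.013×10^-4*0.16 = 3.3211102×10^-4
Rp = 0.005616 / 3.3211102×10^-4 = 16.9 ohm*cm^2

16.9 ohm*cm^2


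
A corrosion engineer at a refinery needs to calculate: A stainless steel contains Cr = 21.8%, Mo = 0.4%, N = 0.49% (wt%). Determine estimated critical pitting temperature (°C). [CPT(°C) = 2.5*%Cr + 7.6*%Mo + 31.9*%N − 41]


Apply the ASTM G48 empirical CPT estimate: CPT(°C) = 2.5*%Cr + 7.6*%Mo + 31.9*%N − 41
2.5*21.8 = 54.5; 7.6*0.4 = 3.04; 31.9*0.49 = 15.631
CPT = 54.5 + 3.04 + 15.631 − 41 = 32.171 °C
Rounded to 0.1 °C: CPT ≈ 32.2 °C

32.2 °C


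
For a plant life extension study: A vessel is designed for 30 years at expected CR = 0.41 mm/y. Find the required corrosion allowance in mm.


Corrosion allowance = CR × design life
CA = 0.41 * 30 = 12.3 mm

12.3 mm


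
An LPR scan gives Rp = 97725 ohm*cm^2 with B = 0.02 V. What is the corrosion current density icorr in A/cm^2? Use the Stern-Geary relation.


Apply the Stern-Geary relation: icorr = B / Rp
icorr = 0.02 / 97725 = 2.047×10^-7 A/cm^2

2.047×10^-7 A/cm^2


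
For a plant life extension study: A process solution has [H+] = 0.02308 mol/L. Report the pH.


pH = −log10[H+]
pH = −log10(0.02308) = 1.64

1.64


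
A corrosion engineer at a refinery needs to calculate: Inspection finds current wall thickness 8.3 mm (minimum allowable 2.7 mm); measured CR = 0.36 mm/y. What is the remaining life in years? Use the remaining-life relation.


Apply the remaining-life relation: RL = (t_current − t_min) / CR
RL = (8.3 − 2.7) / 0.36 = 5.6 / 0.36 = 15.6 years

15.6 years


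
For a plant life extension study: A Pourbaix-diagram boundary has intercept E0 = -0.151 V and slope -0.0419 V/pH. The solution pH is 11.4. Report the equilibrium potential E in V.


Apply the Pourbaix line equation: E = E0 + slope*pH
E = -0.151 + (-0.0419)*11.4 = -0.151 + (-0.47766) = -0.62866 V
Rounded to 4 decimal places: E = -0.6287 V

-0.6287 V


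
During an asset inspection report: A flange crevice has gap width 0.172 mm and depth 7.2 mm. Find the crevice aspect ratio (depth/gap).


Aspect ratio = depth / gap
Ratio = 7.2 / 0.172 = 41.9

41.9


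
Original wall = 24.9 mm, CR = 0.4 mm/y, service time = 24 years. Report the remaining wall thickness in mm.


Remaining wall = original − CR × time
t = 24.9 − 0.4*24 = 24.9 − 9.6 = 15.3 mm

15.3 mm


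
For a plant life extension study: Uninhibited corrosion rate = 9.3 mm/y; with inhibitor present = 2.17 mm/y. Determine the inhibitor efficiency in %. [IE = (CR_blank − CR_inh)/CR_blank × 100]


Apply the inhibitor-efficiency definition: IE = (CR_blank − CR_inh)/CR_blank × 100
IE = (9.3 − 2.17) / 9.3 × 100
IE = 7.13 / 9.3 × 100 = 76.7 %

76.7 %


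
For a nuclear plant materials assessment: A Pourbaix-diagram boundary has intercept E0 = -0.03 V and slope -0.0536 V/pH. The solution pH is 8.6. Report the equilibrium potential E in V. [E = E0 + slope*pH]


Apply the Pourbaix line equation: E = E0 + slope*pH
E = -0.03 + (-0.0536)*8.6 = -0.03 + (-0.46096) = -0.49096 V
Rounded to 4 decimal places: E = -0.4910 V

-0.4910 V


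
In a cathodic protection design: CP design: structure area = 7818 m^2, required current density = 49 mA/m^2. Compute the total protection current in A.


I = area * current density, then convert mA → A (÷1000)
I = 7818 * 49 / 1000 = 383.08 A

383.08 A


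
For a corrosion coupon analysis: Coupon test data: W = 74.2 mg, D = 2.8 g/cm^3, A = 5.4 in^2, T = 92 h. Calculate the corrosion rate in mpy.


Apply the mpy weight-loss relation: CR = 534 * W / (D * A * T)
Numerator: 534 * 74.2 = 39622.8
Denominator: 2.8 * 5.4 * 92 = 1391.04
CR = 39622.8 / 1391.04 = 28.484 mpy

28.484 mpy


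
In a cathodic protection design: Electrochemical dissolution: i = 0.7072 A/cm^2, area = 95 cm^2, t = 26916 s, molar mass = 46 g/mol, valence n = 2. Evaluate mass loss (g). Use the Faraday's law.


Apply Faraday's law: m = i*A*t*M / (n*F)
Total charge passed Q = i*A*t = 0.7072*95*26916 = 1808324.544 C
m = Q*M/(n*F) = 1808324.544*46/(2*96485) = 431.0666 g

431.0666 g


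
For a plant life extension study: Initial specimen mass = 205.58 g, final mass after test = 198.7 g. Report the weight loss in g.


Weight loss = initial − final
WL = 205.58 − 198.7 = 6.88 g

6.88 g


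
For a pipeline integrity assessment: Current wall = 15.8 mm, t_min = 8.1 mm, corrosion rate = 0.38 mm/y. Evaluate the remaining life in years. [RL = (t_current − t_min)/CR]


Apply the remaining-life relation: RL = (t_current − t_min) / CR
RL = (15.8 − 8.1) / 0.38 = 7.7 / 0.38 = 20.3 years

20.3 years


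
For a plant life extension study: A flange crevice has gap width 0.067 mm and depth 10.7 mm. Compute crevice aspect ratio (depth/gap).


Aspect ratio = depth / gap
Ratio = 10.7 / 0.067 = 159.7

159.7


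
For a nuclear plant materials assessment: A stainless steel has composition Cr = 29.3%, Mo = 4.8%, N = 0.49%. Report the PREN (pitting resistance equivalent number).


Apply the PREN formula: PREN = Cr + 3.3*Mo + 16*N
PREN = 29.3 + 3.3*4.8 + 16*0.49
PREN = 29.3 + 15.84 + 7.84 = 52.98

52.98


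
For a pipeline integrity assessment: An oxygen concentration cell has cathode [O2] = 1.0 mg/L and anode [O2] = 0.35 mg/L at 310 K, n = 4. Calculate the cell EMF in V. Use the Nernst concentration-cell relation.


Apply the Nernst concentration-cell relation: E = (RT/nF)*ln(C_cathode/C_anode)
RT/nF = 8.314*310/(4*96485) = 0.00667808 V
ln(1.0/0.35) = 1.04982
E = 0.00667808 * 1.04982 = 0.00701 V

0.00701 V


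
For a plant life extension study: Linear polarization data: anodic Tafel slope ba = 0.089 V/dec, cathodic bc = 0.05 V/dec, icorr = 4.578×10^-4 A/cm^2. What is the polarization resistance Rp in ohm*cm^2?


Apply the Stern-Geary equation: Rp = ba*bc / (2.303*icorr*(ba+bc))
ba*bc = 0.089*0.05 = 0.00445
ba+bc = 0.139; 2.303*icorr*(ba+bc) = 2.303*4.578×10^-4*0.139 = 1.4654956×10^-4
Rp = 0.00445 / 1.4654956×10^-4 = 30.4 ohm*cm^2

30.4 ohm*cm^2


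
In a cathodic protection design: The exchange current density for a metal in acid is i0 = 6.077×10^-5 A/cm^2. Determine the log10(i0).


i0 = 6.077×10^-5 A/cm^2
log10(i0) = -4.216

-4.216


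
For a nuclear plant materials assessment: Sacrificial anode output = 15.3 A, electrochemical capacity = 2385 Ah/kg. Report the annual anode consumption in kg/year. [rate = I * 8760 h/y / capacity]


Annual consumption = current * hours per year / capacity
Rate = 15.3 * 8760 / 2385 = 56.2 kg/year

56.2 kg/year


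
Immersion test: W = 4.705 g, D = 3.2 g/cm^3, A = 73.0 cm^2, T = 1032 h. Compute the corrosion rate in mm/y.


Apply the mm/y weight-loss relation: CR = 87600 * W / (D * A * T)
Numerator: 87600 * 4.705 = 412158.0
Denominator: 3.2 * 73.0 * 1032 = 241075.2
CR = 412158.0 / 241075.2 = 1.709666 mm/y

1.709666 mm/y


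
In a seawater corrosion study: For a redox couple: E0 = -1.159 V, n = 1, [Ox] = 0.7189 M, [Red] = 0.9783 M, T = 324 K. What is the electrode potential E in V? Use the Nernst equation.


Apply the Nernst equation: E = E0 + (RT/nF)*ln([Ox]/[Red])
Step 1: RT/nF = 8.314*324/(1*96485) = 0.0279187 V
Step 2: [Ox]/[Red] = 0.7189/0.9783 = 0.734846
Step 3: ln(0.734846) = -0.308094
Step 4: correction = 0.0279187 * -0.308094 = -0.0086 V
E = -1.159 + -0.0086 = -1.1676 V

-1.1676 V


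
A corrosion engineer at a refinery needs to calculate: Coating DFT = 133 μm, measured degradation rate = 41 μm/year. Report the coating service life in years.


Service life = thickness / degradation rate
Life = 133 / 41 = 3.2 years

3.2 years


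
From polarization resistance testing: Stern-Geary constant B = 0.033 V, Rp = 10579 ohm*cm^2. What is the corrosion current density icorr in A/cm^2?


Apply the Stern-Geary relation: icorr = B / Rp
icorr = 0.033 / 10579 = 3.119×10^-6 A/cm^2

3.119×10^-6 A/cm^2


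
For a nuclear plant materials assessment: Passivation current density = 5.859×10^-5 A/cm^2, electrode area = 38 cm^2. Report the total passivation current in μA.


I = i_pass * A, then convert A → μA (×10^6)
I = 5.859×10^-5 * 38 * 10^6 = 2226.42 μA

2226.42 μA


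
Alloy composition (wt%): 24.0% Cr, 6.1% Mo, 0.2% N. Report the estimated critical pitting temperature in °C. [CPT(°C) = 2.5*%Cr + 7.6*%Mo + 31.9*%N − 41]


Apply the ASTM G48 empirical CPT estimate: CPT(°C) = 2.5*%Cr + 7.6*%Mo + 31.9*%N − 41
2.5*24.0 = 60; 7.6*6.1 = 46.36; 31.9*0.2 = 6.38
CPT = 60 + 46.36 + 6.38 − 41 = 71.74 °C
Rounded to 0.1 °C: CPT ≈ 71.7 °C

71.7 °C


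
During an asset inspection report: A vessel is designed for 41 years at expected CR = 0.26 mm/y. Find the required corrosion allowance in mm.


Corrosion allowance = CR × design life
CA = 0.26 * 41 = 10.66 mm

10.66 mm


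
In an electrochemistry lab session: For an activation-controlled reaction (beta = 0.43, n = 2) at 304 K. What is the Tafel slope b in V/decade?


Apply the Tafel slope relation: b = 2.303*R*T/(beta*n*F)
Numerator: 2.303 * 8.314 * 304 = 5820.73
Denominator: 0.43 * 2 * 96485 = 82977.1
b = 5820.73 / 82977.1 = 0.07 V/decade

0.07 V/decade


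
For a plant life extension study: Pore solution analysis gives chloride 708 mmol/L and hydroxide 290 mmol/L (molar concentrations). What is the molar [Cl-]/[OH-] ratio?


Threshold parameter = [Cl-] / [OH-] (molar basis; both in mmol/L, so units cancel)
Ratio = 708 / 290 = 2.44

2.44


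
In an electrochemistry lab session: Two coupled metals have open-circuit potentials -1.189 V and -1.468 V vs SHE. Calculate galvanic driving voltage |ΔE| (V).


Driving voltage is the absolute potential difference.
|ΔE| = |-1.189 − (-1.468)| = 0.279 V

0.279 V


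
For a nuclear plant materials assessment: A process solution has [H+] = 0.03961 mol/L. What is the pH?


pH = −log10[H+]
pH = −log10(0.03961) = 1.4

1.4


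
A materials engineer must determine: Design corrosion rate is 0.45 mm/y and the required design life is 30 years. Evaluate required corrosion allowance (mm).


Corrosion allowance = CR × design life
CA = 0.45 * 30 = 13.5 mm

13.5 mm


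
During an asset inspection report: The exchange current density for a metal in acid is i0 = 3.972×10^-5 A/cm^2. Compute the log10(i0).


i0 = 3.972×10^-5 A/cm^2
log10(i0) = -4.401

-4.401


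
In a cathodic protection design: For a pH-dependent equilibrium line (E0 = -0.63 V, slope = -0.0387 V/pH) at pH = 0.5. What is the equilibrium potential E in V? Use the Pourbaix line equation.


Apply the Pourbaix line equation: E = E0 + slope*pH
E = -0.63 + (-0.0387)*0.5 = -0.63 + (-0.01935) = -0.64935 V
Rounded to 3 decimal places: E = -0.649 V

-0.649 V


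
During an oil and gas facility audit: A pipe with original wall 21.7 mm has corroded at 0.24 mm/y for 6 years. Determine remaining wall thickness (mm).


Remaining wall = original − CR × time
t = 21.7 − 0.24*6 = 21.7 − 1.44 = 20.26 mm

20.26 mm


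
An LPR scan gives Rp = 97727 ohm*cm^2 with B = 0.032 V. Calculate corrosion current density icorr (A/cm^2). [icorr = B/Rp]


Apply the Stern-Geary relation: icorr = B / Rp
icorr = 0.032 / 97727 = 3.274×10^-7 A/cm^2

3.274×10^-7 A/cm^2


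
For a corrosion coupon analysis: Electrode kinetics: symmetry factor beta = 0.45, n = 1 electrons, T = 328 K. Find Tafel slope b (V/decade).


Apply the Tafel slope relation: b = 2.303*R*T/(beta*n*F)
Numerator: 2.303 * 8.314 * 328 = 6280.26
Denominator: 0.45 * 1 * 96485 = 43418.25
b = 6280.26 / 43418.25 = 0.145 V/decade

0.145 V/decade


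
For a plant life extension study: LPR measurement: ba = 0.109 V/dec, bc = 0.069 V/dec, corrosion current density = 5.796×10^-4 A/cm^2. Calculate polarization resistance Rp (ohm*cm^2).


Apply the Stern-Geary equation: Rp = ba*bc / (2.303*icorr*(ba+bc))
ba*bc = 0.109*0.069 = 0.007521
ba+bc = 0.178; 2.303*icorr*(ba+bc) = 2.303*5.796×10^-4*0.178 = 2.3759775×10^-4
Rp = 0.007521 / 2.3759775×10^-4 = 31.7 ohm*cm^2

31.7 ohm*cm^2
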